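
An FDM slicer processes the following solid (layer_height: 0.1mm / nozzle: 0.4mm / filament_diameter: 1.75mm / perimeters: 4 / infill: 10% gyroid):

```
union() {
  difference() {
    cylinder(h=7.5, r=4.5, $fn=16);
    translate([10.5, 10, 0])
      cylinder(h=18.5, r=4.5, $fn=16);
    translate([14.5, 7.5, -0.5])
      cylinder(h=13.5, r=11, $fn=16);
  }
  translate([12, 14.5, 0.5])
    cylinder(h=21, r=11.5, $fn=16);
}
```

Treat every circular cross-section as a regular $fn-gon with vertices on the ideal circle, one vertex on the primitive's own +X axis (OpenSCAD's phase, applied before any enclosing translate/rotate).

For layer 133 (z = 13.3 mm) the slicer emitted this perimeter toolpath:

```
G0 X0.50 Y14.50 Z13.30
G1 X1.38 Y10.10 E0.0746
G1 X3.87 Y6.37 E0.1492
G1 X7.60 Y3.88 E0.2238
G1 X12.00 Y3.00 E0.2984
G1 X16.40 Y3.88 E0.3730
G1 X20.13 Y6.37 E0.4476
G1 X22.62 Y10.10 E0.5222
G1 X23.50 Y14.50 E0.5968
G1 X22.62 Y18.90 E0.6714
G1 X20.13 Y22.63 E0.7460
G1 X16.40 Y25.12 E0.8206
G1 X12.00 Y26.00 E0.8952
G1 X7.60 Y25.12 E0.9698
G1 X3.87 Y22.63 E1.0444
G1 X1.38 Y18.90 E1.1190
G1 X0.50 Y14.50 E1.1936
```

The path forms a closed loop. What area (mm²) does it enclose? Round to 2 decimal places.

Apply the shoelace formula to the sequence of (X, Y) vertices; enclosed area = 404.67 mm².

404.67 mm²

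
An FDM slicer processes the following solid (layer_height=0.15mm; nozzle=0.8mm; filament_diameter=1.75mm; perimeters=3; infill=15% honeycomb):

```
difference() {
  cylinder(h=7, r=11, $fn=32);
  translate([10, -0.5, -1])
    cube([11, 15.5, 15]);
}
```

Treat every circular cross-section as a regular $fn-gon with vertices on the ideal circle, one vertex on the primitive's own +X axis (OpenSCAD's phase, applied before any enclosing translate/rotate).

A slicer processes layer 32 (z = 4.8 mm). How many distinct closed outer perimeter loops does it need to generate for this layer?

1

At z = 4.8 mm: the cylinder: section is a regular 32-gon, circumradius r=11; the cube at (10, -0.5) is present — its section is the full 11×15.5 rectangle; Subtracting the remaining from the first: starting from the r=11 cylinder, the 11×15.5 cube at (10, -0.5) partially overlaps it — only the 3.41 mm² overlap (of its 170.50 mm²) is removed, clipping the outline — 1 connected region. The result has 1 disconnected region.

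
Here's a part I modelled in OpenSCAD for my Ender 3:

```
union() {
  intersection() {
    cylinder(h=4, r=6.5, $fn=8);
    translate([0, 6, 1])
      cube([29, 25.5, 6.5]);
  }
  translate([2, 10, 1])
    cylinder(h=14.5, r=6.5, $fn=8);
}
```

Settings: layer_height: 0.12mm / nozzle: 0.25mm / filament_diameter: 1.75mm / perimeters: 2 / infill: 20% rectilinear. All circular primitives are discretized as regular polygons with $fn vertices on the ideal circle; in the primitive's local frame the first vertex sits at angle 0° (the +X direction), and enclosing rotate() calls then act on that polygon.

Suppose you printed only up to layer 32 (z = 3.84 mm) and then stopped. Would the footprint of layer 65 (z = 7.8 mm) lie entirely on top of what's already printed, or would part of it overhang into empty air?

Compare the two slices. At z = 3.84: the cylinder: section is a regular 8-gon, circumradius r=6.5 (area = (8/2)·6.500²·sin(360°/8) = 119.50 mm²); the cube at (0, 6) (footprint 29×25.5) is included at this height (area 739.50 mm²); After intersecting: the 29×25.5 cube at (0, 6) partially overlaps the r=6.5 cylinder; clipping to the common part keeps 0.30 mm² — area = 0.30 mm²; the cylinder at (2, 10): section is a regular 8-gon, circumradius r=6.5 (area = (8/2)·6.500²·sin(360°/8) = 119.50 mm²); Taking the union: that combined region lies entirely inside the r=6.5 cylinder at (2, 10), so the union is just the r=6.5 cylinder at (2, 10) — area = 119.50 mm². At z = 7.8: the cylinder is not intersected at this z (z outside [0, 4]); the cube at (0, 6) is not intersected at this z (z outside [1, 7.5]); Taking the intersection: at least one operand is absent at this height, so nothing remains; the r=6.5 cylinder at (2, 10) contributes a regular 8-gon of circumradius 6.5 (area = (8/2)·6.500²·sin(360°/8) = 119.50 mm²); Merging all regions: only the r=6.5 cylinder at (2, 10) is present, so the union is just that shape — area = 119.50 mm². Checking containment: the cross-section at z = 7.8 is a subset of the cross-section at z = 3.84.

entirely on top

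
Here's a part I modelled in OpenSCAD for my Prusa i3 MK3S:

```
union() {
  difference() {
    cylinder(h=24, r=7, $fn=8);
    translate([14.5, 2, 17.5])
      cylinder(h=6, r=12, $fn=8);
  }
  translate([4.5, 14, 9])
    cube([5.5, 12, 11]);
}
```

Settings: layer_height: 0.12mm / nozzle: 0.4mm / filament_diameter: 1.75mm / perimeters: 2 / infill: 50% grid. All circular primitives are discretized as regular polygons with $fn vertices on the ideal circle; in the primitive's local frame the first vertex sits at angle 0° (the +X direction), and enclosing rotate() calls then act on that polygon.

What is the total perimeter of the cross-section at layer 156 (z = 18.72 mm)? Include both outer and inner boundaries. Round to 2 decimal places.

77.20 mm

At z = 18.72 mm: the r=7 cylinder gives a regular 8-gon of circumradius 7 (constant along its height) (perimeter = 2·8·7.000·sin(180°/8) = 42.86 mm); the r=12 cylinder at (14.5, 2) contributes a regular 8-gon of circumradius 12 (perimeter = 2·8·12.000·sin(180°/8) = 73.48 mm); Subtracting the remaining from the first: starting from the r=7 cylinder, the r=12 cylinder at (14.5, 2) partially overlaps it — only the 22.97 mm² overlap (of its 407.29 mm²) is removed, clipping the outline — boundary = 42.20 mm; the cube at (4.5, 14) is present — its section is the full 5.5×12 rectangle (perimeter 35.00 mm); Merging all regions: the 2 present regions are separate (no shared area or edge), so areas and boundary lengths simply add and each stays a separate island — boundary = 77.20 mm. Overall, the cross-section has 2 separate islands. Total boundary length (outer) = 77.20 mm.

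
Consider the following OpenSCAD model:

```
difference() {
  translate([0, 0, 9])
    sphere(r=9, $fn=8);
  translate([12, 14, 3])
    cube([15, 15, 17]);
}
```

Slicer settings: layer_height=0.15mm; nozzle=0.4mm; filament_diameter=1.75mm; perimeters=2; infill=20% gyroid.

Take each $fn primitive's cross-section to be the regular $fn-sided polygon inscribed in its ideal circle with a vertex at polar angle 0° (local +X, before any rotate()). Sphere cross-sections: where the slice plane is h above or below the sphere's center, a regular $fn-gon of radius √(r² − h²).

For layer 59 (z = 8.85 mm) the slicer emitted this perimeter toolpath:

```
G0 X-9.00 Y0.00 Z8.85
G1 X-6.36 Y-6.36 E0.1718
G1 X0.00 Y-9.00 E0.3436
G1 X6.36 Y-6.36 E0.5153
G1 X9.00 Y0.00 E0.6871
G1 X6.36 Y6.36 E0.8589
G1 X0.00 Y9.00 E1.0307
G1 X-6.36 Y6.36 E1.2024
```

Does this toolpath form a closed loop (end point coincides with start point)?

Start point (G0): (-9.00, 0.00). End point (last G1): the path does not return to the start — open.

no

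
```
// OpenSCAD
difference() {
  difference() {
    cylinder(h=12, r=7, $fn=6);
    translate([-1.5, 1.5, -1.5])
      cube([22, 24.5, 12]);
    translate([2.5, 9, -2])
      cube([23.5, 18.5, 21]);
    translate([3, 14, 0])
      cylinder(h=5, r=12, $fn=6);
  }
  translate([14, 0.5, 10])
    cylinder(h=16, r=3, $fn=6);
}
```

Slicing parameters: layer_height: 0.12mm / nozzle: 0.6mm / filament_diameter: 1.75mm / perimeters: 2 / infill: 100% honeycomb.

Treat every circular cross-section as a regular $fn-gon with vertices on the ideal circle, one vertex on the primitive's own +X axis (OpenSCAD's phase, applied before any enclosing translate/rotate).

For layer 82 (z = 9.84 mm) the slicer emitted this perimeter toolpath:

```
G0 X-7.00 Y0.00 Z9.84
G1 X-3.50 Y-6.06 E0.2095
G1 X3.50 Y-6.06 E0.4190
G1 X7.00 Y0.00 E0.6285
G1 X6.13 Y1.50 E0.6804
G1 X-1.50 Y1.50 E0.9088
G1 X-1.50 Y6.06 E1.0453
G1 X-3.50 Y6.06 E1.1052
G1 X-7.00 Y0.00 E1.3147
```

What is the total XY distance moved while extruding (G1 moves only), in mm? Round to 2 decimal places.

Sum the Euclidean lengths of each G1 segment: total = 43.92 mm.

43.92 mm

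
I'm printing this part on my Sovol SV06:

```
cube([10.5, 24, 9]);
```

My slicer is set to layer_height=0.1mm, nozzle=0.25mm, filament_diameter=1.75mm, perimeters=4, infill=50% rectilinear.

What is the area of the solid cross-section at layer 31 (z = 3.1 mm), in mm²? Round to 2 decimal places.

252.00 mm²

At z = 3.1 mm: the cube (footprint 10.5×24) is included at this height (area 252.00 mm²). Overall, the cross-section is a single solid region. Net area = 252.00 mm².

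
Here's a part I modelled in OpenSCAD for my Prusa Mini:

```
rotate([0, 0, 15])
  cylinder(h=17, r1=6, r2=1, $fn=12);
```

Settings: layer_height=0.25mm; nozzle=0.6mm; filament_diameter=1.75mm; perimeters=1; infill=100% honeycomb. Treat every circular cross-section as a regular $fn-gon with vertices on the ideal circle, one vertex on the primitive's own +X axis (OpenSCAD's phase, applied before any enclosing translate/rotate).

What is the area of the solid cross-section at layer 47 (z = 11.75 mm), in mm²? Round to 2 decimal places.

19.42 mm²

At z = 11.75 mm: the cone: at t=0.691 of its height the radius interpolates to r₁+(r₂−r₁)t = 2.544, giving a regular 12-gon of that circumradius (area = (12/2)·2.544²·sin(360°/12) = 19.42 mm²); (whole slice rotated 15° about Z — lengths, areas and connectivity unchanged). Overall, the cross-section is a single solid region. Net area = 19.42 mm².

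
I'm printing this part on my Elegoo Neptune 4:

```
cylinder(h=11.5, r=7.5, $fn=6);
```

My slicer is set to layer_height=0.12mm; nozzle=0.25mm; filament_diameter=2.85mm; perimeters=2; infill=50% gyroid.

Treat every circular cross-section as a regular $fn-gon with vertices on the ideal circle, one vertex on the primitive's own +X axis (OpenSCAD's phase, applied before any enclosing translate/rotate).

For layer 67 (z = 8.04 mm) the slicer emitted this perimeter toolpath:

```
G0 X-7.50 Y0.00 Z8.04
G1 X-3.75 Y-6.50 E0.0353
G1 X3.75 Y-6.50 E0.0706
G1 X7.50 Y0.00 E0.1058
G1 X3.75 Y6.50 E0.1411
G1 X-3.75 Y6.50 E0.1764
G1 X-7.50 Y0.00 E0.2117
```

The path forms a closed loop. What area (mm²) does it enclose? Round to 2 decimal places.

Apply the shoelace formula to the sequence of (X, Y) vertices; enclosed area = 146.25 mm².

146.25 mm²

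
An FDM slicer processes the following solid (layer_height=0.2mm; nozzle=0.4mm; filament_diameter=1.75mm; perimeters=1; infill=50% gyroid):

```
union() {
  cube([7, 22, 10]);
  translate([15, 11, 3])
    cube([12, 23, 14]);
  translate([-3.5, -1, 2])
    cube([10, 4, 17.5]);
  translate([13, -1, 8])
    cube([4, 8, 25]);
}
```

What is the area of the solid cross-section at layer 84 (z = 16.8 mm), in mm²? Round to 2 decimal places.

348.00 mm²

At z = 16.8 mm: the cube is absent (z outside [0, 10]); the 12×23 cube at (15, 11) contributes its full rectangle (area 276.00 mm²); the cube at (-3.5, -1) is present — its section is the full 10×4 rectangle (area 40.00 mm²); the 4×8 cube at (13, -1) contributes its full rectangle (area 32.00 mm²); Merging all regions: the 3 present regions are separate (no shared area or edge), so areas and boundary lengths simply add and each stays a separate island — area = 348.00 mm². Overall, the cross-section has 3 separate islands. Net area = 348.00 mm².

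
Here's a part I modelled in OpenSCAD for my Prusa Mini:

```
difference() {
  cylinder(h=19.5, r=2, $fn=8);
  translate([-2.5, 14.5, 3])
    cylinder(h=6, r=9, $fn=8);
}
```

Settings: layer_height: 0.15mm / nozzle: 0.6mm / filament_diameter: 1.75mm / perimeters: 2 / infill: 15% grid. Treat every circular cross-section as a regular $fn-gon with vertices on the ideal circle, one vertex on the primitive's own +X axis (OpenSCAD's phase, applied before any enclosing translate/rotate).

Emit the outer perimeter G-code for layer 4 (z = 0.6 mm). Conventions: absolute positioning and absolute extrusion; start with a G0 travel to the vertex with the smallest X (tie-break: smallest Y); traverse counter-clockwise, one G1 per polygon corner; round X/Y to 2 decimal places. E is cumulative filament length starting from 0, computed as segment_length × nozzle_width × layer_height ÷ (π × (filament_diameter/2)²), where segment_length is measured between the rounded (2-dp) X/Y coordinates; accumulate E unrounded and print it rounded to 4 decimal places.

G0 X-2.00 Y0.00 Z0.60
G1 X-1.41 Y-1.41 E0.0572
G1 X0.00 Y-2.00 E0.1144
G1 X1.41 Y-1.41 E0.1716
G1 X2.00 Y0.00 E0.2288
G1 X1.41 Y1.41 E0.2860
G1 X0.00 Y2.00 E0.3431
G1 X-1.41 Y1.41 E0.4003
G1 X-2.00 Y0.00 E0.4575

At z = 0.6 mm: the r=2 cylinder contributes a regular 8-gon of circumradius 2; the cylinder at (-2.5, 14.5) does not reach this height (z outside [3, 9]); Taking the first minus the rest: none of the subtracted shapes is present at this height, so the r=2 cylinder is unchanged — 1 connected region. The outline is a single polygon with 8 vertices. Extrusion per mm of travel: 0.6 × 0.15 / (π × 0.875²) = 0.037418. Accumulating E over each segment gives final E = 0.4575.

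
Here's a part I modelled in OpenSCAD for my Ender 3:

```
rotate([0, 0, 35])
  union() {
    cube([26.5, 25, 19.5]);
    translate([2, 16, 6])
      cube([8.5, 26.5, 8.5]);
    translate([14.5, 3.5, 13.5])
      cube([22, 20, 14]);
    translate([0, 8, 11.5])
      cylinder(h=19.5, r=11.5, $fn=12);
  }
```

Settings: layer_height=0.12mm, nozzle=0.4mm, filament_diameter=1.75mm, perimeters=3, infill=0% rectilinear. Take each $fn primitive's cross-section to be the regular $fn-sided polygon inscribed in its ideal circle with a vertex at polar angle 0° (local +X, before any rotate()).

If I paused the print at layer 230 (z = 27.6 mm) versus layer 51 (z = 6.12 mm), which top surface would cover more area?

Layer 230 (z = 27.6): the cube is not intersected at this z (z outside [0, 19.5]); the cube at (2, 16) is not intersected at this z (z outside [6, 14.5]); the cube at (14.5, 3.5) is not intersected at this z (z outside [13.5, 27.5]); the r=11.5 cylinder at (0, 8) contributes a regular 12-gon of circumradius 11.5 (area = (12/2)·11.500²·sin(360°/12) = 396.75 mm²); Taking the union: only the r=11.5 cylinder at (0, 8) is present, so the union is just that shape — area = 396.75 mm²; (rotated 35° about Z; rotation is an isometry so areas/perimeters/island counts are preserved). So its area = 396.75 mm². Layer 51 (z = 6.12): the cube (footprint 26.5×25) is included at this height (area 662.50 mm²); the cube at (2, 16) (footprint 8.5×26.5) is included at this height (area 225.25 mm²); the cube at (14.5, 3.5) is not intersected at this z (z outside [13.5, 27.5]); the cylinder at (0, 8) is not intersected at this z (z outside [11.5, 31]); Merging all regions: the regions partially overlap — summed areas 887.75 mm² minus the doubly-counted overlap 76.50 mm² gives 811.25 mm² — area = 811.25 mm²; (whole slice rotated 35° about Z — lengths, areas and connectivity unchanged). So its area = 811.25 mm². Layer 51 is larger (811.25 vs 396.75 mm²).

layer 51 (z = 6.12 mm)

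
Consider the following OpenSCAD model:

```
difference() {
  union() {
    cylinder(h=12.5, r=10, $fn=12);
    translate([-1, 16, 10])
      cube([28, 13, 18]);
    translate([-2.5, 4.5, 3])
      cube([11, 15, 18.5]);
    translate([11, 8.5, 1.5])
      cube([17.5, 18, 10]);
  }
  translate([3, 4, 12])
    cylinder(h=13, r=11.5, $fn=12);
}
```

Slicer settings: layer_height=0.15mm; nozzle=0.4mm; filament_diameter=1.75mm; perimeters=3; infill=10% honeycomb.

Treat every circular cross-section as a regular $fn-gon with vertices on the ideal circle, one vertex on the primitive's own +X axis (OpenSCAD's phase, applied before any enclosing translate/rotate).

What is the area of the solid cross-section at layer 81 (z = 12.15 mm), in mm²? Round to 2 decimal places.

At z = 12.15 mm: the cylinder: section is a regular 12-gon, circumradius r=10 (area = (12/2)·10.000²·sin(360°/12) = 300.00 mm²); the cube at (-1, 16) is present — its section is the full 28×13 rectangle (area 364.00 mm²); the cube at (-2.5, 4.5) (footprint 11×15) is included at this height (area 165.00 mm²); the cube at (11, 8.5) is absent (z outside [1.5, 11.5]); Taking the union: the regions partially overlap — summed areas 829.00 mm² minus the doubly-counted overlap 78.75 mm² gives 750.25 mm² — area = 750.25 mm²; the r=11.5 cylinder at (3, 4) contributes a regular 12-gon of circumradius 11.5 (area = (12/2)·11.500²·sin(360°/12) = 396.75 mm²); Subtracting the remaining from the first: starting from that combined region (750.25 mm²), the r=11.5 cylinder at (3, 4) partially overlaps it — only the 307.02 mm² overlap (of its 396.75 mm²) is removed, clipping the outline — area = 443.23 mm². Overall, the cross-section has 2 separate islands. Net area = 443.23 mm².

443.23 mm²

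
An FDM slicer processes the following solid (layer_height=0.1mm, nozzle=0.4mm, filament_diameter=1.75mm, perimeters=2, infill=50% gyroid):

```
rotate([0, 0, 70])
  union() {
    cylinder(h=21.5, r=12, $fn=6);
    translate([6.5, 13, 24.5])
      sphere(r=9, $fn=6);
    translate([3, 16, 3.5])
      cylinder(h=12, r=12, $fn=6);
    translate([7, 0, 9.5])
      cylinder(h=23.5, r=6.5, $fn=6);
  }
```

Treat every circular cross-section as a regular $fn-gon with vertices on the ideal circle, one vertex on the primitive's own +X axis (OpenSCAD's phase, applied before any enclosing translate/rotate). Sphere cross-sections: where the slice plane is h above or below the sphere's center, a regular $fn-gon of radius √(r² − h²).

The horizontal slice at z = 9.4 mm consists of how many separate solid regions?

At z = 9.4 mm: the r=12 cylinder gives a regular 6-gon of circumradius 12 (constant along its height); the sphere at (6.5, 13) is not intersected at this z (|z−center|=15.100 > r=9); the r=12 cylinder at (3, 16) gives a regular 6-gon of circumradius 12 (constant along its height); the cylinder at (7, 0) is not intersected at this z (z outside [9.5, 33]); Combining (union): the regions partially overlap (shared area 56.28 mm²), so overlapping operands fuse into one piece — 1 connected region; (whole slice rotated 70° about Z — lengths, areas and connectivity unchanged). The result has 1 disconnected region.

1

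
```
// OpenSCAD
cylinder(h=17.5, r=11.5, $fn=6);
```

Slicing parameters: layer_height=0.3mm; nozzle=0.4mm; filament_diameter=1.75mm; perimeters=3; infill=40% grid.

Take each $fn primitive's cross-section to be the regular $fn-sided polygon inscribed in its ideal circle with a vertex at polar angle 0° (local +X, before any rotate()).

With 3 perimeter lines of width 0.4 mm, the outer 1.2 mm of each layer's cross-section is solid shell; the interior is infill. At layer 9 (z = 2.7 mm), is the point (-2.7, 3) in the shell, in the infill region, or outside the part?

At z = 2.7 mm: the cylinder: section is a regular 6-gon, circumradius r=11.5. Overall, the cross-section is a single solid region. The nearest boundary edge runs (-5.75, 9.96)→(-11.50, 0.00); distance from the point to it = 6.12 mm. The point is inside the cross-section and 6.12 mm from the nearest boundary — more than the 1.2 mm shell width (3 × 0.4), so it's in the infill interior.

infill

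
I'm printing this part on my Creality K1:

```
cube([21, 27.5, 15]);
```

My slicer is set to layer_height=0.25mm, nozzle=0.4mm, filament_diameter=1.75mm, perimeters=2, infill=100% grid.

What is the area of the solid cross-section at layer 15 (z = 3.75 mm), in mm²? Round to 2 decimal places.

577.50 mm²

At z = 3.75 mm: the cube is present — its section is the full 21×27.5 rectangle (area 577.50 mm²). Overall, the cross-section is a single solid region. Net area = 577.50 mm².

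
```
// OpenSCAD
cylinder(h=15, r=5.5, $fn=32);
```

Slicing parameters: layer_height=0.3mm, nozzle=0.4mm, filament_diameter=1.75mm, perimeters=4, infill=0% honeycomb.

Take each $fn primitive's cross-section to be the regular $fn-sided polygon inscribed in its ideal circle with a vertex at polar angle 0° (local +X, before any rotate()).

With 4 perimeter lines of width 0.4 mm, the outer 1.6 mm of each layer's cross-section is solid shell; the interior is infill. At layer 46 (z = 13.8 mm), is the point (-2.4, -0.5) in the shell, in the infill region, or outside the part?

infill

At z = 13.8 mm: the r=5.5 cylinder contributes a regular 32-gon of circumradius 5.5. Overall, the cross-section is a single solid region. The nearest boundary edge runs (-5.39, -1.07)→(-5.08, -2.10); distance from the point to it = 3.03 mm. The point is inside the cross-section and 3.03 mm from the nearest boundary — more than the 1.6 mm shell width (4 × 0.4), so it's in the infill interior.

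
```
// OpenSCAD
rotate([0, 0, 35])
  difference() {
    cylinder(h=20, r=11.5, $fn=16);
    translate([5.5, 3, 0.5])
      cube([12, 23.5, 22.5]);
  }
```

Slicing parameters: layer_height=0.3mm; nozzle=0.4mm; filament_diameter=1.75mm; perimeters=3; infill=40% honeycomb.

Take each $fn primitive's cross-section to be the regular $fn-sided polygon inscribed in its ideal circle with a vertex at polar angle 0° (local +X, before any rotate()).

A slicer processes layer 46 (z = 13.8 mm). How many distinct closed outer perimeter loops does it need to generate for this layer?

1

At z = 13.8 mm: the r=11.5 cylinder gives a regular 16-gon of circumradius 11.5 (constant along its height); the cube at (5.5, 3) (footprint 12×23.5) is included at this height; After the difference (first − rest): starting from the r=11.5 cylinder, the 12×23.5 cube at (5.5, 3) partially overlaps it — only the 24.16 mm² overlap (of its 282.00 mm²) is removed, clipping the outline — 1 connected region; (whole slice rotated 35° about Z — lengths, areas and connectivity unchanged). The result has 1 disconnected region.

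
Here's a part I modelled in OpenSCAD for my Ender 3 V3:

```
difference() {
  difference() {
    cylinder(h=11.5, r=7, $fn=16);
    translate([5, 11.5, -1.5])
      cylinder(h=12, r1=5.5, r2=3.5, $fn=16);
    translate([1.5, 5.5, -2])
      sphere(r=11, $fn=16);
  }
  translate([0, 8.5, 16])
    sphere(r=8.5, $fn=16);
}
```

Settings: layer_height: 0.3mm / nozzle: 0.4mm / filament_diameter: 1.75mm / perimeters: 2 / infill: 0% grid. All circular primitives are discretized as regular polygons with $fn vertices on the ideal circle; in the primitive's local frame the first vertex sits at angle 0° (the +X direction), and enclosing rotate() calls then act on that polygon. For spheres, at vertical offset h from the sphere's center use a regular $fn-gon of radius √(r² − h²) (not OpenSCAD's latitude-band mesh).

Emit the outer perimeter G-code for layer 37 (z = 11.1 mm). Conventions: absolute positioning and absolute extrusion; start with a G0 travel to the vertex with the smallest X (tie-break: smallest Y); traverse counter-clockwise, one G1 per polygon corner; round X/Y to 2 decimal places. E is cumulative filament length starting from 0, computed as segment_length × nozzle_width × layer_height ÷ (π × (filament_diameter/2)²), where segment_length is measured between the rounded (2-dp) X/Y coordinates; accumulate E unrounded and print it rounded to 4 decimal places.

At z = 11.1 mm: the cylinder: section is a regular 16-gon, circumradius r=7; the cone at (5, 11.5) is absent (z outside [-1.5, 10.5]); the sphere at (1.5, 5.5) does not reach this height (|z−center|=13.100 > r=11); Subtracting the remaining from the first: none of the subtracted shapes is present at this height, so the r=7 cylinder is unchanged — 1 connected region; the r=8.5 sphere at (0, 8.5) slices to a regular 16-gon of circumradius 6.946 (√(r²−h²) with h=4.9 from center); Subtracting the remaining from the first: starting from that combined region, the r=8.5 sphere at (0, 8.5) partially overlaps it — only the 39.84 mm² overlap (of its 147.69 mm²) is removed, clipping the outline — 1 connected region. The outline is a single polygon with 18 vertices. Extrusion per mm of travel: 0.4 × 0.3 / (π × 0.875²) = 0.049890. Accumulating E over each segment gives final E = 2.1837.

G0 X-7.00 Y0.00 Z11.10
G1 X-6.47 Y-2.68 E0.1363
G1 X-4.95 Y-4.95 E0.2726
G1 X-2.68 Y-6.47 E0.4089
G1 X0.00 Y-7.00 E0.5452
G1 X2.68 Y-6.47 E0.6815
G1 X4.95 Y-4.95 E0.8178
G1 X6.47 Y-2.68 E0.9541
G1 X7.00 Y0.00 E1.0904
G1 X6.47 Y2.68 E1.2267
G1 X5.39 Y4.30 E1.3238
G1 X4.91 Y3.59 E1.3666
G1 X2.66 Y2.08 E1.5017
G1 X0.00 Y1.55 E1.6371
G1 X-2.66 Y2.08 E1.7724
G1 X-4.91 Y3.59 E1.9076
G1 X-5.39 Y4.30 E1.9503
G1 X-6.47 Y2.68 E2.0475
G1 X-7.00 Y0.00 E2.1837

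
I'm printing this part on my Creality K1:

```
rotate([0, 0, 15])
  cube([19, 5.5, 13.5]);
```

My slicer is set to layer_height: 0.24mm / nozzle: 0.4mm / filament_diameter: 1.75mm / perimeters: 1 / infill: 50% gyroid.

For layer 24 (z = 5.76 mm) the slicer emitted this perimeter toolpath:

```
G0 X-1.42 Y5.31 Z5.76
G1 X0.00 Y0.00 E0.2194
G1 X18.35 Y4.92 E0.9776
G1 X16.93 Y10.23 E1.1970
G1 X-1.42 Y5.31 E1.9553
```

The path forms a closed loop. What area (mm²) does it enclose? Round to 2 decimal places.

Apply the shoelace formula to the sequence of (X, Y) vertices; enclosed area = 104.42 mm².

104.42 mm²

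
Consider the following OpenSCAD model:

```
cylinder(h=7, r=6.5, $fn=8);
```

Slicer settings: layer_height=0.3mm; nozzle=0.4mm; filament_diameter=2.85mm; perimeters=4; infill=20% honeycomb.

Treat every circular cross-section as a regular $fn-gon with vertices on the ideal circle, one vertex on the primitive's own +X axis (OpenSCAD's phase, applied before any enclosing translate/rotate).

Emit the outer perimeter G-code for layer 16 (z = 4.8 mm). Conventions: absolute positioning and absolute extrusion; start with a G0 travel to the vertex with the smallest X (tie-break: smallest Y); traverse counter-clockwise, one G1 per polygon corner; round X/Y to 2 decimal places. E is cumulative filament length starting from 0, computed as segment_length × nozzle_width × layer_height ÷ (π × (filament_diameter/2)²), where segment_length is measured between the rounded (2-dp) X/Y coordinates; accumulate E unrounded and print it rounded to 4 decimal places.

At z = 4.8 mm: the cylinder: section is a regular 8-gon, circumradius r=6.5. The outline is a single polygon with 8 vertices. Extrusion per mm of travel: 0.4 × 0.3 / (π × 1.425²) = 0.018811. Accumulating E over each segment gives final E = 0.7490.

G0 X-6.50 Y0.00 Z4.80
G1 X-4.60 Y-4.60 E0.0936
G1 X0.00 Y-6.50 E0.1872
G1 X4.60 Y-4.60 E0.2809
G1 X6.50 Y0.00 E0.3745
G1 X4.60 Y4.60 E0.4681
G1 X0.00 Y6.50 E0.5617
G1 X-4.60 Y4.60 E0.6553
G1 X-6.50 Y0.00 E0.7490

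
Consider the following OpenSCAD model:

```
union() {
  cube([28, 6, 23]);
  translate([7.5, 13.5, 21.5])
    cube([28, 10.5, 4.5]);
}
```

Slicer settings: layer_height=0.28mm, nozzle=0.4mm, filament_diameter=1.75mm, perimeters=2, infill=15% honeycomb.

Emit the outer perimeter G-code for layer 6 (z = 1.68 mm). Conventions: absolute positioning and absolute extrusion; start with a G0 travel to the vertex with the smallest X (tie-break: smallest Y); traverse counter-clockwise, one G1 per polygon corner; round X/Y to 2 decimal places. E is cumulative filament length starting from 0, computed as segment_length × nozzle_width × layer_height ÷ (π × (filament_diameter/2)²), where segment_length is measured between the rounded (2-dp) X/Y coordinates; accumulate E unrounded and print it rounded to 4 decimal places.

At z = 1.68 mm: the cube (footprint 28×6) is included at this height; the cube at (7.5, 13.5) is not intersected at this z (z outside [21.5, 26]); Combining (union): only the 28×6 cube is present, so the union is just that shape — 1 connected region. The outline is a single polygon with 4 vertices. Extrusion per mm of travel: 0.4 × 0.28 / (π × 0.875²) = 0.046564. Accumulating E over each segment gives final E = 3.1664.

G0 X0.00 Y0.00 Z1.68
G1 X28.00 Y0.00 E1.3038
G1 X28.00 Y6.00 E1.5832
G1 X0.00 Y6.00 E2.8870
G1 X0.00 Y0.00 E3.1664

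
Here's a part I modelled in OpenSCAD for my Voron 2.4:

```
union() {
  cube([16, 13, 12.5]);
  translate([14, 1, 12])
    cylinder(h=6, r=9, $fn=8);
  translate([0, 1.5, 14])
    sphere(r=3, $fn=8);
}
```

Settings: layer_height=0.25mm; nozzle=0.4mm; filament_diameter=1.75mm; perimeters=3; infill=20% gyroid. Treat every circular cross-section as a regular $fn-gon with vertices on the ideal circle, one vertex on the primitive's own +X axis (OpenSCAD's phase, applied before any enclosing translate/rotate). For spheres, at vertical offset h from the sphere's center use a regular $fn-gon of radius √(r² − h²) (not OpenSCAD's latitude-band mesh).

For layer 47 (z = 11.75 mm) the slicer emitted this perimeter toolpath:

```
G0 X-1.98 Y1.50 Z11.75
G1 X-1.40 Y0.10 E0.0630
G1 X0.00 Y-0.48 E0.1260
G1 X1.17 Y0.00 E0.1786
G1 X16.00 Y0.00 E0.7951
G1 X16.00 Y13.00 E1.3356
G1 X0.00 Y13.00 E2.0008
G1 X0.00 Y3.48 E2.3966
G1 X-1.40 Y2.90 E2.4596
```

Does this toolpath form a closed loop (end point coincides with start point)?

Start point (G0): (-1.98, 1.50). End point (last G1): the path does not return to the start — open.

no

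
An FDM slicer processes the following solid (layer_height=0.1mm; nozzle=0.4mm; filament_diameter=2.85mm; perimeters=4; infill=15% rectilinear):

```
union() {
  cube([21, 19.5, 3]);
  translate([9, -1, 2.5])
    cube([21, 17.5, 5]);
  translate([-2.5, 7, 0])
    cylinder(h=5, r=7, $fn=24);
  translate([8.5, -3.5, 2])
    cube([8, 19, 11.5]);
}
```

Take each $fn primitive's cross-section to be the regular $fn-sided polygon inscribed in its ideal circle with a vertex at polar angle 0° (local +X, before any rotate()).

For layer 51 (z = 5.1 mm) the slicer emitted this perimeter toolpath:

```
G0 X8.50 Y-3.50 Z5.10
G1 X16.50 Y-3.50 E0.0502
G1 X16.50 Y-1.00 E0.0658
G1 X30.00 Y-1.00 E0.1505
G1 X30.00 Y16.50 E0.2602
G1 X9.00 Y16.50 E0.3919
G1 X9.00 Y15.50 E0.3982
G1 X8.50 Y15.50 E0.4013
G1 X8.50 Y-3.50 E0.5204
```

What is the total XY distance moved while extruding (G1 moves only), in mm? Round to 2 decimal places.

Sum the Euclidean lengths of each G1 segment: total = 83.00 mm.

83.00 mm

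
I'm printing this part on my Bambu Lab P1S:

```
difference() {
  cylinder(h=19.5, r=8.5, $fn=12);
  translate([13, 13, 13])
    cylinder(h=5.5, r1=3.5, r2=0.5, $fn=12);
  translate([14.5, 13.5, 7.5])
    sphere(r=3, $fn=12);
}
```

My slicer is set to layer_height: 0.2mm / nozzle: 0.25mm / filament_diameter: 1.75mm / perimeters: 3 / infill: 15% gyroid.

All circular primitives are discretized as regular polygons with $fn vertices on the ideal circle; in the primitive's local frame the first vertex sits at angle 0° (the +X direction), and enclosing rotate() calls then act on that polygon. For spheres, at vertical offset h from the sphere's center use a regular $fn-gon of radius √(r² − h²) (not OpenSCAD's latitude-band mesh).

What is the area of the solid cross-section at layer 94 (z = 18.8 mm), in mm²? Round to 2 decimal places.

216.75 mm²

At z = 18.8 mm: the cylinder: section is a regular 12-gon, circumradius r=8.5 (area = (12/2)·8.500²·sin(360°/12) = 216.75 mm²); the cone at (13, 13) does not reach this height (z outside [13, 18.5]); the sphere at (14.5, 13.5) is not intersected at this z (|z−center|=11.300 > r=3); Subtracting the remaining from the first: none of the subtracted shapes is present at this height, so the r=8.5 cylinder is unchanged — area = 216.75 mm². Overall, the cross-section is a single solid region. Net area = 216.75 mm².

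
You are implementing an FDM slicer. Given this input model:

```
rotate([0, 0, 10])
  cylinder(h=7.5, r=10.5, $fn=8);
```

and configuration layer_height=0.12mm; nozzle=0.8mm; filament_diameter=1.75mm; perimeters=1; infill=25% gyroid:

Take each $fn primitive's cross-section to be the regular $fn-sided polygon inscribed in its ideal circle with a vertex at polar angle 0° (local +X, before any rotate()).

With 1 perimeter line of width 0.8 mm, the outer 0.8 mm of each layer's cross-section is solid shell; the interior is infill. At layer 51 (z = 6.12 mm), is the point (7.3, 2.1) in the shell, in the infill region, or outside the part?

At z = 6.12 mm: the r=10.5 cylinder gives a regular 8-gon of circumradius 10.5 (constant along its height); (rotated 10° about Z; rotation is an isometry so areas/perimeters/island counts are preserved). Overall, the cross-section is a single solid region. Undo the 10° rotation: the query point maps to (7.554, 0.800) in the un-rotated model frame. The nearest boundary edge runs (10.50, 0.00)→(7.42, 7.42); distance from the point to it = 2.42 mm. The point is inside the cross-section and 2.42 mm from the nearest boundary — more than the 0.8 mm shell width (1 × 0.8), so it's in the infill interior.

infill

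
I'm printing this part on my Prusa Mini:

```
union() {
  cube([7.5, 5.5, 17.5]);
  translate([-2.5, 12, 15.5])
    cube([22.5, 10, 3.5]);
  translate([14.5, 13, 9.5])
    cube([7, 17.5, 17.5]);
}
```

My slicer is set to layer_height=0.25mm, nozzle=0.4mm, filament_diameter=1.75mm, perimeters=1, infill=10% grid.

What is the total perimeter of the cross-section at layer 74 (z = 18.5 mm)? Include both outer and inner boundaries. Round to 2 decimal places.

85.00 mm

At z = 18.5 mm: the cube does not reach this height (z outside [0, 17.5]); the cube at (-2.5, 12) is present — its section is the full 22.5×10 rectangle (perimeter 65.00 mm); the 7×17.5 cube at (14.5, 13) contributes its full rectangle (perimeter 49.00 mm); Combining (union): the regions partially overlap (shared area 49.50 mm²), so the edge portions inside another operand are dropped and the merged outline is re-measured after clipping — boundary = 85.00 mm. Overall, the cross-section is a single solid region. Total boundary length (outer) = 85.00 mm.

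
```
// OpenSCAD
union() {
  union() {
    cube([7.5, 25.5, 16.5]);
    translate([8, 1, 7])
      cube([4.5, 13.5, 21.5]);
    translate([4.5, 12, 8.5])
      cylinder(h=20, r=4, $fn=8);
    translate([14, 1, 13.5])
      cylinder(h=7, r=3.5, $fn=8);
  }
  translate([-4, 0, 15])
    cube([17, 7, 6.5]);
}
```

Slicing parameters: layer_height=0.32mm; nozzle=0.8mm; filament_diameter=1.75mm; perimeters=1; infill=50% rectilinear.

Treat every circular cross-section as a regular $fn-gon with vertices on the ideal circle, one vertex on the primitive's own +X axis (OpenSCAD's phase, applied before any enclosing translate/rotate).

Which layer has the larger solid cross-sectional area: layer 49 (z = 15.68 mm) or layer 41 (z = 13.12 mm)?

Layer 49 (z = 15.68): the 7.5×25.5 cube contributes its full rectangle (area 191.25 mm²); the cube at (8, 1) (footprint 4.5×13.5) is included at this height (area 60.75 mm²); the cylinder at (4.5, 12): section is a regular 8-gon, circumradius r=4 (area = (8/2)·4.000²·sin(360°/8) = 45.25 mm²); the cylinder at (14, 1): section is a regular 8-gon, circumradius r=3.5 (area = (8/2)·3.500²·sin(360°/8) = 34.65 mm²); Merging all regions: the regions partially overlap — summed areas 331.90 mm² minus the doubly-counted overlap 47.32 mm² gives 284.58 mm² — area = 284.58 mm²; the cube at (-4, 0) (footprint 17×7) is included at this height (area 119.00 mm²); Taking the union: the regions partially overlap — summed areas 403.58 mm² minus the doubly-counted overlap 83.28 mm² gives 320.30 mm² — area = 320.30 mm². So its area = 320.30 mm². Layer 41 (z = 13.12): the 7.5×25.5 cube contributes its full rectangle (area 191.25 mm²); the 4.5×13.5 cube at (8, 1) contributes its full rectangle (area 60.75 mm²); the cylinder at (4.5, 12): section is a regular 8-gon, circumradius r=4 (area = (8/2)·4.000²·sin(360°/8) = 45.25 mm²); the cylinder at (14, 1) does not reach this height (z outside [13.5, 20.5]); Merging all regions: the regions partially overlap — summed areas 297.25 mm² minus the doubly-counted overlap 43.44 mm² gives 253.81 mm² — area = 253.81 mm²; the cube at (-4, 0) does not reach this height (z outside [15, 21.5]); Taking the union: only the result so far is present, so the union is just that shape — area = 253.81 mm². So its area = 253.81 mm². Layer 49 is larger (320.30 vs 253.81 mm²).

layer 49 (z = 15.68 mm)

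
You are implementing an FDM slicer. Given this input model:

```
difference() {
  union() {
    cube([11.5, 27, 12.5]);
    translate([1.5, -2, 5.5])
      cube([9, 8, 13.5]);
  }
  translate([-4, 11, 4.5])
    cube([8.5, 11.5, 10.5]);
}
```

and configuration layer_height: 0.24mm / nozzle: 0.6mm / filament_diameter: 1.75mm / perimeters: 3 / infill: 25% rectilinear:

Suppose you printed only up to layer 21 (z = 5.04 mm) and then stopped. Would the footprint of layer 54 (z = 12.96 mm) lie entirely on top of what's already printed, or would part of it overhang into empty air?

part overhangs

Compare the two slices. At z = 5.04: the 11.5×27 cube contributes its full rectangle (area 310.50 mm²); the cube at (1.5, -2) is absent (z outside [5.5, 19]); Combining (union): only the 11.5×27 cube is present, so the union is just that shape — area = 310.50 mm²; the cube at (-4, 11) is present — its section is the full 8.5×11.5 rectangle (area 97.75 mm²); Taking the first minus the rest: starting from that combined region (310.50 mm²), the 8.5×11.5 cube at (-4, 11) partially overlaps it — only the 51.75 mm² overlap (of its 97.75 mm²) is removed, clipping the outline — area = 258.75 mm². At z = 12.96: the cube does not reach this height (z outside [0, 12.5]); the cube at (1.5, -2) is present — its section is the full 9×8 rectangle (area 72.00 mm²); Combining (union): only the 9×8 cube at (1.5, -2) is present, so the union is just that shape — area = 72.00 mm²; the 8.5×11.5 cube at (-4, 11) contributes its full rectangle (area 97.75 mm²); Subtracting the remaining from the first: starting from the result so far (72.00 mm²), the 8.5×11.5 cube at (-4, 11) misses the remaining region (no effect) — area = 72.00 mm². Checking containment: at z = 12.96 the cross-section extends beyond the z = 5.04 cross-section by about 18.00 mm².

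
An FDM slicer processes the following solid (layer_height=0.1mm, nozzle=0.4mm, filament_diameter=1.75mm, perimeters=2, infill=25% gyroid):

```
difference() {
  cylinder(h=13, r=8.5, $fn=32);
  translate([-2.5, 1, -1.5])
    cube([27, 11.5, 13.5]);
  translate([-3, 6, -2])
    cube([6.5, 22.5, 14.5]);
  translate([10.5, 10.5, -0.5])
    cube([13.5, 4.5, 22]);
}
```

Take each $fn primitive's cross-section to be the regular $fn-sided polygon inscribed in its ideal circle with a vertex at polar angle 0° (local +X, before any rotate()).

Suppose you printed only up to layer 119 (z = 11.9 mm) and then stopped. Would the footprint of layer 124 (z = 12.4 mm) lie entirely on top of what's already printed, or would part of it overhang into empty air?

part overhangs

Compare the two slices. At z = 11.9: the cylinder: section is a regular 32-gon, circumradius r=8.5 (area = (32/2)·8.500²·sin(360°/32) = 225.52 mm²); the 27×11.5 cube at (-2.5, 1) contributes its full rectangle (area 310.50 mm²); the cube at (-3, 6) (footprint 6.5×22.5) is included at this height (area 146.25 mm²); the 13.5×4.5 cube at (10.5, 10.5) contributes its full rectangle (area 60.75 mm²); After the difference (first − rest): starting from the r=8.5 cylinder (225.52 mm²), the 27×11.5 cube at (-2.5, 1) partially overlaps it — only the 66.30 mm² overlap (of its 310.50 mm²) is removed, clipping the outline; the 6.5×22.5 cube at (-3, 6) partially overlaps it — only the 1.00 mm² overlap (of its 146.25 mm²) is removed, clipping the outline; the 13.5×4.5 cube at (10.5, 10.5) misses the remaining region (no effect) — area = 158.22 mm². At z = 12.4: the r=8.5 cylinder contributes a regular 32-gon of circumradius 8.5 (area = (32/2)·8.500²·sin(360°/32) = 225.52 mm²); the cube at (-2.5, 1) does not reach this height (z outside [-1.5, 12]); the 6.5×22.5 cube at (-3, 6) contributes its full rectangle (area 146.25 mm²); the cube at (10.5, 10.5) (footprint 13.5×4.5) is included at this height (area 60.75 mm²); After the difference (first − rest): starting from the r=8.5 cylinder (225.52 mm²), the 6.5×22.5 cube at (-3, 6) partially overlaps it — only the 14.66 mm² overlap (of its 146.25 mm²) is removed, clipping the outline; the 13.5×4.5 cube at (10.5, 10.5) misses the remaining region (no effect) — area = 210.86 mm². Checking containment: at z = 12.4 the cross-section extends beyond the z = 11.9 cross-section by about 52.64 mm².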